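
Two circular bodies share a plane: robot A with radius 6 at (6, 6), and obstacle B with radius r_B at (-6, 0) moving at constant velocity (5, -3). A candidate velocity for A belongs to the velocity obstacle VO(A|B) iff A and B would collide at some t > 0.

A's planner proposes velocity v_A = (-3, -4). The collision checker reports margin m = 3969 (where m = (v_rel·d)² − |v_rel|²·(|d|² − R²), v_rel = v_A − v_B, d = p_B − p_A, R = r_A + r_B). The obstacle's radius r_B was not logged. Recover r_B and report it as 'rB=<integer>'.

m = 3969
d = (-12, -6);  v_rel = (-8, -1),  |v_rel|² = 65
v_rel×d = (-8)·(-6) − (-1)·(-12) = 36
since m = R²·65 − 36²:  R² = (1296 + 3969) / 65 = 81
R = √81 = 9  ⇒  r_B = 9 − 6 = 3

rB=3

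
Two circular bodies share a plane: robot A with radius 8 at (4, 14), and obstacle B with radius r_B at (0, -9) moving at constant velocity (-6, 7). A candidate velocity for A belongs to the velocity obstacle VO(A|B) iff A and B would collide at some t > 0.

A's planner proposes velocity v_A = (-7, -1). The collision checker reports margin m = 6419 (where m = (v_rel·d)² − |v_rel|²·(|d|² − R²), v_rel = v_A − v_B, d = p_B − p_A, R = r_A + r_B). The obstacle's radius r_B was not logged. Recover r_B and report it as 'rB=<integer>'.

m = 6419
d = (-4, -23);  v_rel = (-1, -8),  |v_rel|² = 65
v_rel×d = (-1)·(-23) − (-8)·(-4) = -9
since m = R²·65 − (-9)²:  R² = (81 + 6419) / 65 = 100
R = √100 = 10  ⇒  r_B = 10 − 8 = 2

rB=2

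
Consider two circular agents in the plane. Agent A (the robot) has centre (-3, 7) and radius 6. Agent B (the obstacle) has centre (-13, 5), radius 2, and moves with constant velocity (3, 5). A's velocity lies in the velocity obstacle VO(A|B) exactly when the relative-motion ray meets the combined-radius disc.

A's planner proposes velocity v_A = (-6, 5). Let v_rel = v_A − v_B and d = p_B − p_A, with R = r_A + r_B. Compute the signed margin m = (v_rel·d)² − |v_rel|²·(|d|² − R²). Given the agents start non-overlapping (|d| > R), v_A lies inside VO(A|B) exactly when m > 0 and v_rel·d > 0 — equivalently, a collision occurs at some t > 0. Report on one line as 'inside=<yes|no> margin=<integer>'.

d = (-10, -2),  |d|² = 104;  R = 6+2 = 8,  c = 104−8² = 40
v_rel = (-9, 0),  |v_rel|² = 81;  v_rel·d = (-9)·(-10) + (0)·(-2) = 90
81·t² − 180·t + 40 = 0  ⇒  m = 90² − 81·40 = 4860
m = 4860 > 0,  v_rel·d = 90 > 0  ⇒  inside

inside=yes margin=4860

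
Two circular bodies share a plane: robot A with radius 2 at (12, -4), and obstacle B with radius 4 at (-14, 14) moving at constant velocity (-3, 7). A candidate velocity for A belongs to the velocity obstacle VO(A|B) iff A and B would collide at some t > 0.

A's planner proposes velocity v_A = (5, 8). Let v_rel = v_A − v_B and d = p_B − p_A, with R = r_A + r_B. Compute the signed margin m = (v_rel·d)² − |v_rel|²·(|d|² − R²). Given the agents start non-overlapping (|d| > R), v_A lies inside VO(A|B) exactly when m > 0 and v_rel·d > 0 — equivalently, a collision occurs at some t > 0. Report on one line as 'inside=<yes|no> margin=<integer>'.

d = (-26, 18),  |d|² = 1000;  R = 2+4 = 6,  c = 1000−6² = 964
v_rel = (8, 1),  |v_rel|² = 65;  v_rel·d = (8)·(-26) + (1)·(18) = -190
65·t² + 380·t + 964 = 0  ⇒  m = (-190)² − 65·964 = -26560
m = -26560 < 0,  v_rel·d = -190 < 0  ⇒  outside

inside=no margin=-26560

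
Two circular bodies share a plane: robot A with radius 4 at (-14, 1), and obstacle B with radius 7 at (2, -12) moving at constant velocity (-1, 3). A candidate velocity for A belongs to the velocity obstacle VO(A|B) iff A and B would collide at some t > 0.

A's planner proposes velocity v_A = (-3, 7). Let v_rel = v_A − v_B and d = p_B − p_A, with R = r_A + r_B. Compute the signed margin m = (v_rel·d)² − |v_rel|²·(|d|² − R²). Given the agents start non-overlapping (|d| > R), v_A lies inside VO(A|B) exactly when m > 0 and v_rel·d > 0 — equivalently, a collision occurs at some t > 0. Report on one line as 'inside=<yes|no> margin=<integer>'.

d = (16, -13),  |d|² = 425;  R = 4+7 = 11,  c = 425−11² = 304
v_rel = (-2, 4),  |v_rel|² = 20;  v_rel·d = (-2)·(16) + (4)·(-13) = -84
20·t² + 168·t + 304 = 0  ⇒  m = (-84)² − 20·304 = 976
m = 976 > 0,  v_rel·d = -84 < 0  ⇒  outside

inside=no margin=976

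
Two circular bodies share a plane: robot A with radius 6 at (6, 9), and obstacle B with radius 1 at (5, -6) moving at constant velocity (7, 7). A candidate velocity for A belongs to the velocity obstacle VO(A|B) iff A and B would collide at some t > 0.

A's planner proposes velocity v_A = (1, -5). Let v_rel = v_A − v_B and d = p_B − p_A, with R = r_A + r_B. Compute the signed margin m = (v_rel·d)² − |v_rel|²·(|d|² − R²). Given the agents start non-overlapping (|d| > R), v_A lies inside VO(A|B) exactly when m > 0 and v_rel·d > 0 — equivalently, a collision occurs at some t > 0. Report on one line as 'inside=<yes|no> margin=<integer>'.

d = (-1, -15),  |d|² = 226;  R = 6+1 = 7,  c = 226−7² = 177
v_rel = (-6, -12),  |v_rel|² = 180;  v_rel·d = (-6)·(-1) + (-12)·(-15) = 186
180·t² − 372·t + 177 = 0  ⇒  m = 186² − 180·177 = 2736
m = 2736 > 0,  v_rel·d = 186 > 0  ⇒  inside

inside=yes margin=2736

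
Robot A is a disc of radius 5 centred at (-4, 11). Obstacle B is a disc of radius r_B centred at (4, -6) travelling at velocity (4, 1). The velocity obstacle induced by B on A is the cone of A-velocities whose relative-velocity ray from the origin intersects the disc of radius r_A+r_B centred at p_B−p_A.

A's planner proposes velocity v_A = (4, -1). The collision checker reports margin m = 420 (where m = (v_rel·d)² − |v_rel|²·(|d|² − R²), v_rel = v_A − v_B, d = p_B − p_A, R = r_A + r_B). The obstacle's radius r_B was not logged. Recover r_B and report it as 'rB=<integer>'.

m = 420
d = (8, -17);  v_rel = (0, -2),  |v_rel|² = 4
v_rel×d = (0)·(-17) − (-2)·(8) = 16
since m = R²·4 − 16²:  R² = (256 + 420) / 4 = 169
R = √169 = 13  ⇒  r_B = 13 − 5 = 8

rB=8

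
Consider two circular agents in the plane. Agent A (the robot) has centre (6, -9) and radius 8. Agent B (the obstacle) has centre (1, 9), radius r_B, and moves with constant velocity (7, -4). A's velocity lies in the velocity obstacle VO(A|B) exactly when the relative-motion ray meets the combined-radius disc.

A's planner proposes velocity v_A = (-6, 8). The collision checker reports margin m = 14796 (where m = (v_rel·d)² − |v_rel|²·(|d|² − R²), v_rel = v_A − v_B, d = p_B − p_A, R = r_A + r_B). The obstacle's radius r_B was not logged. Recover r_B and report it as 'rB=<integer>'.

m = 14796
d = (-5, 18);  v_rel = (-13, 12),  |v_rel|² = 313
v_rel×d = (-13)·(18) − (12)·(-5) = -174
since m = R²·313 − (-174)²:  R² = (30276 + 14796) / 313 = 144
R = √144 = 12  ⇒  r_B = 12 − 8 = 4

rB=4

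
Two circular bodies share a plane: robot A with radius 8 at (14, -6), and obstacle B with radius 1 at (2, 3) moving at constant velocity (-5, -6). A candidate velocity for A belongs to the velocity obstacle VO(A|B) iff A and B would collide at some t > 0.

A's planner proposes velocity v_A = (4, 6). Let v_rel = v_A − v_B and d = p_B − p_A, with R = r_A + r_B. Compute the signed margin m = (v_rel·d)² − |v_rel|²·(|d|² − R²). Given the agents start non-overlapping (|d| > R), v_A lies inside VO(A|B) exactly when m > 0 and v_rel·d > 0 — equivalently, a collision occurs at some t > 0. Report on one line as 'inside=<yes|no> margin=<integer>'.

d = (-12, 9),  |d|² = 225;  R = 8+1 = 9,  c = 225−9² = 144
v_rel = (9, 12),  |v_rel|² = 225;  v_rel·d = (9)·(-12) + (12)·(9) = 0
225·t² − 0·t + 144 = 0  ⇒  m = 0² − 225·144 = -32400
m = -32400 < 0,  v_rel·d = 0 = 0  ⇒  outside

inside=no margin=-32400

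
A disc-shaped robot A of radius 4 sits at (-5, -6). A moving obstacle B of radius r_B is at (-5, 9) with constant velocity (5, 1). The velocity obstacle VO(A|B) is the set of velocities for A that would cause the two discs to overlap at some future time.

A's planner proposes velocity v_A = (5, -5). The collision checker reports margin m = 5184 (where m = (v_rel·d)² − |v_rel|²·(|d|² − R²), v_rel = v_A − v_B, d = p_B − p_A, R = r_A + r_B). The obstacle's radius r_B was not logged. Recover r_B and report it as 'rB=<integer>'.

m = 5184
d = (0, 15);  v_rel = (0, -6),  |v_rel|² = 36
v_rel×d = (0)·(15) − (-6)·(0) = 0
since m = R²·36 − 0²:  R² = (0 + 5184) / 36 = 144
R = √144 = 12  ⇒  r_B = 12 − 4 = 8

rB=8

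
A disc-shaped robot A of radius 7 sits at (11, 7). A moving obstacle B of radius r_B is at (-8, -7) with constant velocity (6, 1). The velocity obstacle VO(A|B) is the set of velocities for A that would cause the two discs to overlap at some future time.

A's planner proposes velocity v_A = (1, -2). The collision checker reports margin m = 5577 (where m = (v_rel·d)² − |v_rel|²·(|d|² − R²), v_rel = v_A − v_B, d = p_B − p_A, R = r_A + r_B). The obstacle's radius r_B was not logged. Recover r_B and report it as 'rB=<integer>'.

m = 5577
d = (-19, -14);  v_rel = (-5, -3),  |v_rel|² = 34
v_rel×d = (-5)·(-14) − (-3)·(-19) = 13
since m = R²·34 − 13²:  R² = (169 + 5577) / 34 = 169
R = √169 = 13  ⇒  r_B = 13 − 7 = 6

rB=6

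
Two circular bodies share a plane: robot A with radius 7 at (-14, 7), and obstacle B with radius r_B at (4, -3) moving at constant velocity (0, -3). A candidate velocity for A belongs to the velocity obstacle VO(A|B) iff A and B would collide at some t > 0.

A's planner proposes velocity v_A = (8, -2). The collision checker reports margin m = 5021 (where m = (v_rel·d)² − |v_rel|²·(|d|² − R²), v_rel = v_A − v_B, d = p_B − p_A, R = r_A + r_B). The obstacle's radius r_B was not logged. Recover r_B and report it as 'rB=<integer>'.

m = 5021
d = (18, -10);  v_rel = (8, 1),  |v_rel|² = 65
v_rel×d = (8)·(-10) − (1)·(18) = -98
since m = R²·65 − (-98)²:  R² = (9604 + 5021) / 65 = 225
R = √225 = 15  ⇒  r_B = 15 − 7 = 8

rB=8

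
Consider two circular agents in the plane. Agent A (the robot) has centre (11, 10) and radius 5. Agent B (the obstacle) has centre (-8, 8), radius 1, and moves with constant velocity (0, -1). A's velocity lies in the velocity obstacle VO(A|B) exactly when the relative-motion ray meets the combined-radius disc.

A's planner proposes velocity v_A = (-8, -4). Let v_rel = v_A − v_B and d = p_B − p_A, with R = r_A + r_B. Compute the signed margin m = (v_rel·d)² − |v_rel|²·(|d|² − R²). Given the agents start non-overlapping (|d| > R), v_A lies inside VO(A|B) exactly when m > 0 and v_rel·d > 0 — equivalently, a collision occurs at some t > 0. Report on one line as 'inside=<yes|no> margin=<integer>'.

d = (-19, -2),  |d|² = 365;  R = 5+1 = 6,  c = 365−6² = 329
v_rel = (-8, -3),  |v_rel|² = 73;  v_rel·d = (-8)·(-19) + (-3)·(-2) = 158
73·t² − 316·t + 329 = 0  ⇒  m = 158² − 73·329 = 947
m = 947 > 0,  v_rel·d = 158 > 0  ⇒  inside

inside=yes margin=947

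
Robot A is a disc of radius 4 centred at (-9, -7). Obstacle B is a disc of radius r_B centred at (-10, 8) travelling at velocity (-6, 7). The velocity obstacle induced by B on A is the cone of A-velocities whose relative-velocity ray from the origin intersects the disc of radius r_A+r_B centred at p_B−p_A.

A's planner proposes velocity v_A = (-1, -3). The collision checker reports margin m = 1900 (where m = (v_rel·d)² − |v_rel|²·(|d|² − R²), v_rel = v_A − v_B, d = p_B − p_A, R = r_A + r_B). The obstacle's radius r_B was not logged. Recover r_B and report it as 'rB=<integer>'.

m = 1900
d = (-1, 15);  v_rel = (5, -10),  |v_rel|² = 125
v_rel×d = (5)·(15) − (-10)·(-1) = 65
since m = R²·125 − 65²:  R² = (4225 + 1900) / 125 = 49
R = √49 = 7  ⇒  r_B = 7 − 4 = 3

rB=3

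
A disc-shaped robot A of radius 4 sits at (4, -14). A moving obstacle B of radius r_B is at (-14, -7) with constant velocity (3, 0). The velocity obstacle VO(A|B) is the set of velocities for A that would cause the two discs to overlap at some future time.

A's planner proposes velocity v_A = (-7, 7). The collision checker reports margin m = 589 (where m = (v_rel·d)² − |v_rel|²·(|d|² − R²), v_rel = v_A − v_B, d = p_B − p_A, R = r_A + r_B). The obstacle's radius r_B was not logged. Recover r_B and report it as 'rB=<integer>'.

m = 589
d = (-18, 7);  v_rel = (-10, 7),  |v_rel|² = 149
v_rel×d = (-10)·(7) − (7)·(-18) = 56
since m = R²·149 − 56²:  R² = (3136 + 589) / 149 = 25
R = √25 = 5  ⇒  r_B = 5 − 4 = 1

rB=1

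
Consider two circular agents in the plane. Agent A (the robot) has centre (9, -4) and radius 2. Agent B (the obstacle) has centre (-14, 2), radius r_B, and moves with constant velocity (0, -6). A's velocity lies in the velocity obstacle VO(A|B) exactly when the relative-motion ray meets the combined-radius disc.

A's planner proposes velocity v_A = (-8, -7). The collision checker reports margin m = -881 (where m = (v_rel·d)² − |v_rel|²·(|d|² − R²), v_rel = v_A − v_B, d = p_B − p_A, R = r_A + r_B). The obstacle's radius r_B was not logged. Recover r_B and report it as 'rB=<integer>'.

m = -881
d = (-23, 6);  v_rel = (-8, -1),  |v_rel|² = 65
v_rel×d = (-8)·(6) − (-1)·(-23) = -71
since m = R²·65 − (-71)²:  R² = (5041 + -881) / 65 = 64
R = √64 = 8  ⇒  r_B = 8 − 2 = 6

rB=6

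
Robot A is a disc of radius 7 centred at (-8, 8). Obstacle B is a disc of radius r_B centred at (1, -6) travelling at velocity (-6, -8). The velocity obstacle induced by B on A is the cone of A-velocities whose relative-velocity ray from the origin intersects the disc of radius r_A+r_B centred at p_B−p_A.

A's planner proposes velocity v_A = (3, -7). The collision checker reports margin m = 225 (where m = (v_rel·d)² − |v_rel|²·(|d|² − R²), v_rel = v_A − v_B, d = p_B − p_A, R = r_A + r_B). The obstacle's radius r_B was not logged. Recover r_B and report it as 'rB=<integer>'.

m = 225
d = (9, -14);  v_rel = (9, 1),  |v_rel|² = 82
v_rel×d = (9)·(-14) − (1)·(9) = -135
since m = R²·82 − (-135)²:  R² = (18225 + 225) / 82 = 225
R = √225 = 15  ⇒  r_B = 15 − 7 = 8

rB=8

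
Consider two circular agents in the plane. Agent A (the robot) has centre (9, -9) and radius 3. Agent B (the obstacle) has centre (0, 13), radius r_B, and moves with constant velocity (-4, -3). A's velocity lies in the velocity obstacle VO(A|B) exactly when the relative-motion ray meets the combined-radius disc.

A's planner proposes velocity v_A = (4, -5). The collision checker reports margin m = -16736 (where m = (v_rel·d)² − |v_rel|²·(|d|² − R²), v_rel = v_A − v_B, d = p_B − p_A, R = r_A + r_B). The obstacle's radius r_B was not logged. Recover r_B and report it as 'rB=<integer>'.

m = -16736
d = (-9, 22);  v_rel = (8, -2),  |v_rel|² = 68
v_rel×d = (8)·(22) − (-2)·(-9) = 158
since m = R²·68 − 158²:  R² = (24964 + -16736) / 68 = 121
R = √121 = 11  ⇒  r_B = 11 − 3 = 8

rB=8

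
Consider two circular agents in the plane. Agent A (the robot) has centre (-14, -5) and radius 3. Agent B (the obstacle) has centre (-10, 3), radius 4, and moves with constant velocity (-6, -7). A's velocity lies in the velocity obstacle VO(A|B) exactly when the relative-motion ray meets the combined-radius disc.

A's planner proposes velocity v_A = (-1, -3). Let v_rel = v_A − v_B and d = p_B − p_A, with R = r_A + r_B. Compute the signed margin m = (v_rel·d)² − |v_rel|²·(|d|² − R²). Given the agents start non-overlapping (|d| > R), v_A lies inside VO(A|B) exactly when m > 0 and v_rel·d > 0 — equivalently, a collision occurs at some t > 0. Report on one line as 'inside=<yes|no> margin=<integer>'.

d = (4, 8),  |d|² = 80;  R = 3+4 = 7,  c = 80−7² = 31
v_rel = (5, 4),  |v_rel|² = 41;  v_rel·d = (5)·(4) + (4)·(8) = 52
41·t² − 104·t + 31 = 0  ⇒  m = 52² − 41·31 = 1433
m = 1433 > 0,  v_rel·d = 52 > 0  ⇒  inside

inside=yes margin=1433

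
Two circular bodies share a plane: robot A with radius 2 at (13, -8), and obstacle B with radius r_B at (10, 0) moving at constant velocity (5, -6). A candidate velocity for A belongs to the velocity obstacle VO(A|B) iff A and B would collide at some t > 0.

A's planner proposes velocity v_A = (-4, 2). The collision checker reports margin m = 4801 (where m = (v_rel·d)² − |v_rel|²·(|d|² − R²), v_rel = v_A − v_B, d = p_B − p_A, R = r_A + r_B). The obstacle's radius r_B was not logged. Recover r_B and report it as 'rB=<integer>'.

m = 4801
d = (-3, 8);  v_rel = (-9, 8),  |v_rel|² = 145
v_rel×d = (-9)·(8) − (8)·(-3) = -48
since m = R²·145 − (-48)²:  R² = (2304 + 4801) / 145 = 49
R = √49 = 7  ⇒  r_B = 7 − 2 = 5

rB=5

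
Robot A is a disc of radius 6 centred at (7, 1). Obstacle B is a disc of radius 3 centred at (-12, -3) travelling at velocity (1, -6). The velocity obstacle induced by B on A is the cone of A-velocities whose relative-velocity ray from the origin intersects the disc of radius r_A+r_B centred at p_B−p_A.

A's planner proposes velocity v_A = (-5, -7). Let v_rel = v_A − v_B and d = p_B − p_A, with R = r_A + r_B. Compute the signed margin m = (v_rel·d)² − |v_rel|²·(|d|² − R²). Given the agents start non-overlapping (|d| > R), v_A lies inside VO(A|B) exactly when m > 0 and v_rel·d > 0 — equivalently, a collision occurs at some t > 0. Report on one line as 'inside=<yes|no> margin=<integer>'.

d = (-19, -4),  |d|² = 377;  R = 6+3 = 9,  c = 377−9² = 296
v_rel = (-6, -1),  |v_rel|² = 37;  v_rel·d = (-6)·(-19) + (-1)·(-4) = 118
37·t² − 236·t + 296 = 0  ⇒  m = 118² − 37·296 = 2972
m = 2972 > 0,  v_rel·d = 118 > 0  ⇒  inside

inside=yes margin=2972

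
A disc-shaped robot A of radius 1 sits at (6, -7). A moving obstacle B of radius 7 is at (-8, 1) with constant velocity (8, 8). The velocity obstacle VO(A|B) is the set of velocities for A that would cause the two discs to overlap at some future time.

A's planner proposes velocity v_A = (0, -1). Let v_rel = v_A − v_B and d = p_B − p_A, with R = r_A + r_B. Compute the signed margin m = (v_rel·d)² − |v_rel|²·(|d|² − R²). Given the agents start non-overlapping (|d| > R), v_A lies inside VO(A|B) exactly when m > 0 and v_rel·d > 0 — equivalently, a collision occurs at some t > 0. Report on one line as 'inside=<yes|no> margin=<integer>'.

d = (-14, 8),  |d|² = 260;  R = 1+7 = 8,  c = 260−8² = 196
v_rel = (-8, -9),  |v_rel|² = 145;  v_rel·d = (-8)·(-14) + (-9)·(8) = 40
145·t² − 80·t + 196 = 0  ⇒  m = 40² − 145·196 = -26820
m = -26820 < 0,  v_rel·d = 40 > 0  ⇒  outside

inside=no margin=-26820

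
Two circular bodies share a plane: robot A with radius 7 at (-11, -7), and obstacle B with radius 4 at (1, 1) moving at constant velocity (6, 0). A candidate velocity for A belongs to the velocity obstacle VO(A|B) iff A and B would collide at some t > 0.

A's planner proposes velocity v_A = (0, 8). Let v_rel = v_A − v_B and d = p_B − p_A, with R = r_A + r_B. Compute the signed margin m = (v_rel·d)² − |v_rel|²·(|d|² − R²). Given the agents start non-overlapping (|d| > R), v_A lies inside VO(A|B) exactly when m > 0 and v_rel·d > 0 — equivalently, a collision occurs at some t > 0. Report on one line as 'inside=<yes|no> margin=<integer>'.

d = (12, 8),  |d|² = 208;  R = 7+4 = 11,  c = 208−11² = 87
v_rel = (-6, 8),  |v_rel|² = 100;  v_rel·d = (-6)·(12) + (8)·(8) = -8
100·t² + 16·t + 87 = 0  ⇒  m = (-8)² − 100·87 = -8636
m = -8636 < 0,  v_rel·d = -8 < 0  ⇒  outside

inside=no margin=-8636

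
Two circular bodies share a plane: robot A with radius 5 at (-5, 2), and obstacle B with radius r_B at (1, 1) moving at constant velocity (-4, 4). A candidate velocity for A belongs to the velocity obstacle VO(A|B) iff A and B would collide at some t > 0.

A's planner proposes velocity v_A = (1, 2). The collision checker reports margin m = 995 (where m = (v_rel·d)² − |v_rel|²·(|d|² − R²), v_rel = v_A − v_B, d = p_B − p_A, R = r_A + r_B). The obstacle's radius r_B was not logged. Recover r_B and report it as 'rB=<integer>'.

m = 995
d = (6, -1);  v_rel = (5, -2),  |v_rel|² = 29
v_rel×d = (5)·(-1) − (-2)·(6) = 7
since m = R²·29 − 7²:  R² = (49 + 995) / 29 = 36
R = √36 = 6  ⇒  r_B = 6 − 5 = 1

rB=1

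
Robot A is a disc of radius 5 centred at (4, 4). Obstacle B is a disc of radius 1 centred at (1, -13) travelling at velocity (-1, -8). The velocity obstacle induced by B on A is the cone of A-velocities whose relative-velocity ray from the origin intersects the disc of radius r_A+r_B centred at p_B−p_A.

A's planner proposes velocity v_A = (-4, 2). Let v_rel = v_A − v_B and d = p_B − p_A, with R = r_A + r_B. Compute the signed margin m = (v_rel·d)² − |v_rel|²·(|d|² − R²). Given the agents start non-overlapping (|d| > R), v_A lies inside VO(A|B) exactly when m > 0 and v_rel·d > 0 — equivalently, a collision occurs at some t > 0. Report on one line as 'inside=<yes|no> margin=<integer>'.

d = (-3, -17),  |d|² = 298;  R = 5+1 = 6,  c = 298−6² = 262
v_rel = (-3, 10),  |v_rel|² = 109;  v_rel·d = (-3)·(-3) + (10)·(-17) = -161
109·t² + 322·t + 262 = 0  ⇒  m = (-161)² − 109·262 = -2637
m = -2637 < 0,  v_rel·d = -161 < 0  ⇒  outside

inside=no margin=-2637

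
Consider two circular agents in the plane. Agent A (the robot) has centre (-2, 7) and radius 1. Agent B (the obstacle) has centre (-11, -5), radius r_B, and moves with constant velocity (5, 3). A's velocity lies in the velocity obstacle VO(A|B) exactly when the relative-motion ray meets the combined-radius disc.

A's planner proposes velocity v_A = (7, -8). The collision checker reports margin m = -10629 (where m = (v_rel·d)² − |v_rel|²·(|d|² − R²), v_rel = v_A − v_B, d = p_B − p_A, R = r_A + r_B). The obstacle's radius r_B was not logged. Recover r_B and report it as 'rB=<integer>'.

m = -10629
d = (-9, -12);  v_rel = (2, -11),  |v_rel|² = 125
v_rel×d = (2)·(-12) − (-11)·(-9) = -123
since m = R²·125 − (-123)²:  R² = (15129 + -10629) / 125 = 36
R = √36 = 6  ⇒  r_B = 6 − 1 = 5

rB=5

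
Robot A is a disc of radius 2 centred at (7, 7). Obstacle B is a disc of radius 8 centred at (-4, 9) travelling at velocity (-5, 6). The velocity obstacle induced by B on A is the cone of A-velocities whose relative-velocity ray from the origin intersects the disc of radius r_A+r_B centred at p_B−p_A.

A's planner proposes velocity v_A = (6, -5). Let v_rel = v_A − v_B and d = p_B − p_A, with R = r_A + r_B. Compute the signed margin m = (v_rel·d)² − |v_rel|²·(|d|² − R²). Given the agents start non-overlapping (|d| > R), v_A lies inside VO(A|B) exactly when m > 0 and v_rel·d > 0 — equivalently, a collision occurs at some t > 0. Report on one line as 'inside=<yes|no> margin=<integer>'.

d = (-11, 2),  |d|² = 125;  R = 2+8 = 10,  c = 125−10² = 25
v_rel = (11, -11),  |v_rel|² = 242;  v_rel·d = (11)·(-11) + (-11)·(2) = -143
242·t² + 286·t + 25 = 0  ⇒  m = (-143)² − 242·25 = 14399
m = 14399 > 0,  v_rel·d = -143 < 0  ⇒  outside

inside=no margin=14399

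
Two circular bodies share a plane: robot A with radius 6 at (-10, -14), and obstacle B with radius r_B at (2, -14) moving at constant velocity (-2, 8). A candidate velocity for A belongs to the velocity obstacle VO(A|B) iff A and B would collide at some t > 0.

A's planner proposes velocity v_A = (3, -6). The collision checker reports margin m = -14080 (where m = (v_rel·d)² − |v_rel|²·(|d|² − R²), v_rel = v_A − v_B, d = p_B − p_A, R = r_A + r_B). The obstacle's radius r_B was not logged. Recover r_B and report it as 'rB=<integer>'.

m = -14080
d = (12, 0);  v_rel = (5, -14),  |v_rel|² = 221
v_rel×d = (5)·(0) − (-14)·(12) = 168
since m = R²·221 − 168²:  R² = (28224 + -14080) / 221 = 64
R = √64 = 8  ⇒  r_B = 8 − 6 = 2

rB=2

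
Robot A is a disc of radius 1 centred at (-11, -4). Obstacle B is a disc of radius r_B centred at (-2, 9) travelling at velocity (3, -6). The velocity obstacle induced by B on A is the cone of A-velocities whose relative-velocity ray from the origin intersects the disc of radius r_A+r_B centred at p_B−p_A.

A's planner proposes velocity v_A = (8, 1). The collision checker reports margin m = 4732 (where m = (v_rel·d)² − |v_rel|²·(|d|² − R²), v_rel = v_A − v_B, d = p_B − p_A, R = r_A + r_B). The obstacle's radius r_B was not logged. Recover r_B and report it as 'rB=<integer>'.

m = 4732
d = (9, 13);  v_rel = (5, 7),  |v_rel|² = 74
v_rel×d = (5)·(13) − (7)·(9) = 2
since m = R²·74 − 2²:  R² = (4 + 4732) / 74 = 64
R = √64 = 8  ⇒  r_B = 8 − 1 = 7

rB=7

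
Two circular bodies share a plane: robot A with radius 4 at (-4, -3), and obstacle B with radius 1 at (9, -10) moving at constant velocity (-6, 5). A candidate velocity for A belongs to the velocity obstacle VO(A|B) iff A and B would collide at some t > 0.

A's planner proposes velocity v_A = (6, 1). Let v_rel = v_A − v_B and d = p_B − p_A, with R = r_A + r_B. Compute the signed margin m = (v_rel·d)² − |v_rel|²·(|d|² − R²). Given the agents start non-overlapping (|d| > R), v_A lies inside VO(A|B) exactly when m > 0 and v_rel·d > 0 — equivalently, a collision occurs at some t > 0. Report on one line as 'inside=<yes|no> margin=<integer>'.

d = (13, -7),  |d|² = 218;  R = 4+1 = 5,  c = 218−5² = 193
v_rel = (12, -4),  |v_rel|² = 160;  v_rel·d = (12)·(13) + (-4)·(-7) = 184
160·t² − 368·t + 193 = 0  ⇒  m = 184² − 160·193 = 2976
m = 2976 > 0,  v_rel·d = 184 > 0  ⇒  inside

inside=yes margin=2976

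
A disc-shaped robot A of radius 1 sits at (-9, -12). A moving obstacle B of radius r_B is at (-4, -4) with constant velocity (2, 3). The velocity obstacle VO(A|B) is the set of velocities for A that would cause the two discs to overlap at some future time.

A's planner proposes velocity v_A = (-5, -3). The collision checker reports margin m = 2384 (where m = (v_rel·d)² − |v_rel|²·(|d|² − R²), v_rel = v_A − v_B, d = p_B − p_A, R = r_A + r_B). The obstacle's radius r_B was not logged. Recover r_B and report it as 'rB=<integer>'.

m = 2384
d = (5, 8);  v_rel = (-7, -6),  |v_rel|² = 85
v_rel×d = (-7)·(8) − (-6)·(5) = -26
since m = R²·85 − (-26)²:  R² = (676 + 2384) / 85 = 36
R = √36 = 6  ⇒  r_B = 6 − 1 = 5

rB=5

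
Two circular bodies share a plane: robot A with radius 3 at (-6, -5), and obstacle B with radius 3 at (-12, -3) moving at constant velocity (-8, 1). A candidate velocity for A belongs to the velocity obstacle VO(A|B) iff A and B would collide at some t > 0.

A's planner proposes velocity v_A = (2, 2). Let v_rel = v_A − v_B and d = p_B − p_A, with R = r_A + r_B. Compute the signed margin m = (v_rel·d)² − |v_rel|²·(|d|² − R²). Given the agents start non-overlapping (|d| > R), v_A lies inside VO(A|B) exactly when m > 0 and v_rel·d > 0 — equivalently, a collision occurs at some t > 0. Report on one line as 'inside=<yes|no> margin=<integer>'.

d = (-6, 2),  |d|² = 40;  R = 3+3 = 6,  c = 40−6² = 4
v_rel = (10, 1),  |v_rel|² = 101;  v_rel·d = (10)·(-6) + (1)·(2) = -58
101·t² + 116·t + 4 = 0  ⇒  m = (-58)² − 101·4 = 2960
m = 2960 > 0,  v_rel·d = -58 < 0  ⇒  outside

inside=no margin=2960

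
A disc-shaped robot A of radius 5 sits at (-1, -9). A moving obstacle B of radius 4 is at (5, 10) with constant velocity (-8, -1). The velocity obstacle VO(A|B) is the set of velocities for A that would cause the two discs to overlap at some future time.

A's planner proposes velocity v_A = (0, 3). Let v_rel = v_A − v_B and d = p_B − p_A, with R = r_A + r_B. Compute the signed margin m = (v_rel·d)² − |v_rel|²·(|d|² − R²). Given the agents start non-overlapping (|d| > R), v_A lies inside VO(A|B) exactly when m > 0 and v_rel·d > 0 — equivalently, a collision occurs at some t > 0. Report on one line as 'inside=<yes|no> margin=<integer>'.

d = (6, 19),  |d|² = 397;  R = 5+4 = 9,  c = 397−9² = 316
v_rel = (8, 4),  |v_rel|² = 80;  v_rel·d = (8)·(6) + (4)·(19) = 124
80·t² − 248·t + 316 = 0  ⇒  m = 124² − 80·316 = -9904
m = -9904 < 0,  v_rel·d = 124 > 0  ⇒  outside

inside=no margin=-9904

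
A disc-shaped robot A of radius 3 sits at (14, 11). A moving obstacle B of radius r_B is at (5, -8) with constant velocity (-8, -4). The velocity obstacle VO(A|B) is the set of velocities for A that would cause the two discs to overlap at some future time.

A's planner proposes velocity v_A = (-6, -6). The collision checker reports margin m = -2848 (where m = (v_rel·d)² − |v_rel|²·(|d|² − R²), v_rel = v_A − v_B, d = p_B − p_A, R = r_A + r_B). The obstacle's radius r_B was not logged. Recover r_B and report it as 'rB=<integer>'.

m = -2848
d = (-9, -19);  v_rel = (2, -2),  |v_rel|² = 8
v_rel×d = (2)·(-19) − (-2)·(-9) = -56
since m = R²·8 − (-56)²:  R² = (3136 + -2848) / 8 = 36
R = √36 = 6  ⇒  r_B = 6 − 3 = 3

rB=3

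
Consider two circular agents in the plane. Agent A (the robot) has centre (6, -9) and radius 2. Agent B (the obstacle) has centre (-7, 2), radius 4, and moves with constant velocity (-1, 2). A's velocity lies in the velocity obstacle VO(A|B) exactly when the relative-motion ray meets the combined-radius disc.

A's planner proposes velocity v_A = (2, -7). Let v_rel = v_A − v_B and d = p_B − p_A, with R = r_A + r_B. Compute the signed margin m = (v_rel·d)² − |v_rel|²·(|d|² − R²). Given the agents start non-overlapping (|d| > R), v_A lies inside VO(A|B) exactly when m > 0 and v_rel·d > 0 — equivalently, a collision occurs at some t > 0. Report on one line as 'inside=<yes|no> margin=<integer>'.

d = (-13, 11),  |d|² = 290;  R = 2+4 = 6,  c = 290−6² = 254
v_rel = (3, -9),  |v_rel|² = 90;  v_rel·d = (3)·(-13) + (-9)·(11) = -138
90·t² + 276·t + 254 = 0  ⇒  m = (-138)² − 90·254 = -3816
m = -3816 < 0,  v_rel·d = -138 < 0  ⇒  outside

inside=no margin=-3816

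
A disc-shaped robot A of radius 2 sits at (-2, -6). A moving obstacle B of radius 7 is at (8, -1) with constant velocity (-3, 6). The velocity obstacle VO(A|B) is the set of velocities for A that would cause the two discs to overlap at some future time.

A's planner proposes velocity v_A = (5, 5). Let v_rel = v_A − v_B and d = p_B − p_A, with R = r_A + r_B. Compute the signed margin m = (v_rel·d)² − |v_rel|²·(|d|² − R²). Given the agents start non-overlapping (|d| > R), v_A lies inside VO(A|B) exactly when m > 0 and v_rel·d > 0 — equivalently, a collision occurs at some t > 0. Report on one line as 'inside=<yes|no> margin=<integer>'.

d = (10, 5),  |d|² = 125;  R = 2+7 = 9,  c = 125−9² = 44
v_rel = (8, -1),  |v_rel|² = 65;  v_rel·d = (8)·(10) + (-1)·(5) = 75
65·t² − 150·t + 44 = 0  ⇒  m = 75² − 65·44 = 2765
m = 2765 > 0,  v_rel·d = 75 > 0  ⇒  inside

inside=yes margin=2765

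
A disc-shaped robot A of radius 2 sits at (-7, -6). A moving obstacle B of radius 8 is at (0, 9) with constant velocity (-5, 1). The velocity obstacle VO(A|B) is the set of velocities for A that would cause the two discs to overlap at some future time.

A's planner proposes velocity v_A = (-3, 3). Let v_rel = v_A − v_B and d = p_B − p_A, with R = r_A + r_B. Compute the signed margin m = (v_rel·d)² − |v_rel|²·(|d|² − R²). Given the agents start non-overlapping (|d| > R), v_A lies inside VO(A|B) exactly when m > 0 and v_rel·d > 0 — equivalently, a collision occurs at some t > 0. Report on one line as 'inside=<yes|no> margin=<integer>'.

d = (7, 15),  |d|² = 274;  R = 2+8 = 10,  c = 274−10² = 174
v_rel = (2, 2),  |v_rel|² = 8;  v_rel·d = (2)·(7) + (2)·(15) = 44
8·t² − 88·t + 174 = 0  ⇒  m = 44² − 8·174 = 544
m = 544 > 0,  v_rel·d = 44 > 0  ⇒  inside

inside=yes margin=544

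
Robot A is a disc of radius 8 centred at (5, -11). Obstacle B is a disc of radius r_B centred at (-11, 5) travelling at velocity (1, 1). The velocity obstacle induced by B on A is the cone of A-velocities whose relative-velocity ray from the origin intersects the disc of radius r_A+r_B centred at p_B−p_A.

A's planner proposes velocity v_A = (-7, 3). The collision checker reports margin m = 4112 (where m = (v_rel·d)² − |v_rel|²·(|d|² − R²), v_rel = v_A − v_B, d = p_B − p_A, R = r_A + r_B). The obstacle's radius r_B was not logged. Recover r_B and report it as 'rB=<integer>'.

m = 4112
d = (-16, 16);  v_rel = (-8, 2),  |v_rel|² = 68
v_rel×d = (-8)·(16) − (2)·(-16) = -96
since m = R²·68 − (-96)²:  R² = (9216 + 4112) / 68 = 196
R = √196 = 14  ⇒  r_B = 14 − 8 = 6

rB=6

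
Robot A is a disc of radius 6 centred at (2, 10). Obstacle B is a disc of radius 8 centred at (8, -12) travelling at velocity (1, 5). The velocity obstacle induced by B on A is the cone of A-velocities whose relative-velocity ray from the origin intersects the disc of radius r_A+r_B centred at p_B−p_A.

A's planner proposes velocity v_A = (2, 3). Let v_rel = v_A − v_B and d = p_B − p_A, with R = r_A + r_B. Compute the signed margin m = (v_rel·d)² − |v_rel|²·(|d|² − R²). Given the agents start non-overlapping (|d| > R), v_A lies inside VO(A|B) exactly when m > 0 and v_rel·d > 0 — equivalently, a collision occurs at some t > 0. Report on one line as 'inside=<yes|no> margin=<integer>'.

d = (6, -22),  |d|² = 520;  R = 6+8 = 14,  c = 520−14² = 324
v_rel = (1, -2),  |v_rel|² = 5;  v_rel·d = (1)·(6) + (-2)·(-22) = 50
5·t² − 100·t + 324 = 0  ⇒  m = 50² − 5·324 = 880
m = 880 > 0,  v_rel·d = 50 > 0  ⇒  inside

inside=yes margin=880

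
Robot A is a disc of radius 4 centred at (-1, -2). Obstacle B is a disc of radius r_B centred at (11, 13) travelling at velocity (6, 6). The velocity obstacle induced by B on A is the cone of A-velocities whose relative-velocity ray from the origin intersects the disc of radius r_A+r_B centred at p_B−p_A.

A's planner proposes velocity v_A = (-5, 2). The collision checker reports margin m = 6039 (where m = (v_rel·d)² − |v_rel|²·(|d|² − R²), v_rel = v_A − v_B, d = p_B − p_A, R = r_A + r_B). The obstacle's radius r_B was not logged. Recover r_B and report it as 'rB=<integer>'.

m = 6039
d = (12, 15);  v_rel = (-11, -4),  |v_rel|² = 137
v_rel×d = (-11)·(15) − (-4)·(12) = -117
since m = R²·137 − (-117)²:  R² = (13689 + 6039) / 137 = 144
R = √144 = 12  ⇒  r_B = 12 − 4 = 8

rB=8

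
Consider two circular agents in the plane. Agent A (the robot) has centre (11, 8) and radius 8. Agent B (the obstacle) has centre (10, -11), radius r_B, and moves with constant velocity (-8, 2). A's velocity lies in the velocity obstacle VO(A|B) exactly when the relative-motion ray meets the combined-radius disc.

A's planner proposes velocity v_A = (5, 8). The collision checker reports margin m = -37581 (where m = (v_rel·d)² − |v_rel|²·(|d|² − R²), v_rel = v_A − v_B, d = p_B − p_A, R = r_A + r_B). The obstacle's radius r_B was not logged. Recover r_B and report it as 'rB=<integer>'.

m = -37581
d = (-1, -19);  v_rel = (13, 6),  |v_rel|² = 205
v_rel×d = (13)·(-19) − (6)·(-1) = -241
since m = R²·205 − (-241)²:  R² = (58081 + -37581) / 205 = 100
R = √100 = 10  ⇒  r_B = 10 − 8 = 2

rB=2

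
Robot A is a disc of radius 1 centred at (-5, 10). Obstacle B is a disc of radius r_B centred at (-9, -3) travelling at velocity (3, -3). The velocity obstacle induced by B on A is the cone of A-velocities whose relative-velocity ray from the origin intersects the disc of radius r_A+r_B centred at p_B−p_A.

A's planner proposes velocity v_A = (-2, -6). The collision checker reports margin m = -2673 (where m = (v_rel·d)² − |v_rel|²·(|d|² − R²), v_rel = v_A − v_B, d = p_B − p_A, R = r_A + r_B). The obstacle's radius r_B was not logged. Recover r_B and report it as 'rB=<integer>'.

m = -2673
d = (-4, -13);  v_rel = (-5, -3),  |v_rel|² = 34
v_rel×d = (-5)·(-13) − (-3)·(-4) = 53
since m = R²·34 − 53²:  R² = (2809 + -2673) / 34 = 4
R = √4 = 2  ⇒  r_B = 2 − 1 = 1

rB=1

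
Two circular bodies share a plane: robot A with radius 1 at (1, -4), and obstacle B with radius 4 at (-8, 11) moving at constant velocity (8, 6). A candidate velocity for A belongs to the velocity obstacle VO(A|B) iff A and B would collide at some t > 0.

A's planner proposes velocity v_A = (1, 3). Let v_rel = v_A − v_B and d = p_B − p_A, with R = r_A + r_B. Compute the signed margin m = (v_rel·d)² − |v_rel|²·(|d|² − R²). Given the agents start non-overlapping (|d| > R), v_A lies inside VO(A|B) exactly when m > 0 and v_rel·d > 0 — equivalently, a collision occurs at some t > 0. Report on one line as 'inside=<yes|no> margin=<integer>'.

d = (-9, 15),  |d|² = 306;  R = 1+4 = 5,  c = 306−5² = 281
v_rel = (-7, -3),  |v_rel|² = 58;  v_rel·d = (-7)·(-9) + (-3)·(15) = 18
58·t² − 36·t + 281 = 0  ⇒  m = 18² − 58·281 = -15974
m = -15974 < 0,  v_rel·d = 18 > 0  ⇒  outside

inside=no margin=-15974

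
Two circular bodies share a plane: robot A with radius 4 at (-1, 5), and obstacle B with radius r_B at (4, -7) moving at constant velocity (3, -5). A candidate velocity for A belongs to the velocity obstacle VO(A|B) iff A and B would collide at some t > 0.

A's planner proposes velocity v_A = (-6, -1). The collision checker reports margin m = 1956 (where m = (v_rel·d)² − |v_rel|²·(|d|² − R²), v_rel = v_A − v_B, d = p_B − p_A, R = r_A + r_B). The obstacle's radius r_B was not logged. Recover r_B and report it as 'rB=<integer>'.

m = 1956
d = (5, -12);  v_rel = (-9, 4),  |v_rel|² = 97
v_rel×d = (-9)·(-12) − (4)·(5) = 88
since m = R²·97 − 88²:  R² = (7744 + 1956) / 97 = 100
R = √100 = 10  ⇒  r_B = 10 − 4 = 6

rB=6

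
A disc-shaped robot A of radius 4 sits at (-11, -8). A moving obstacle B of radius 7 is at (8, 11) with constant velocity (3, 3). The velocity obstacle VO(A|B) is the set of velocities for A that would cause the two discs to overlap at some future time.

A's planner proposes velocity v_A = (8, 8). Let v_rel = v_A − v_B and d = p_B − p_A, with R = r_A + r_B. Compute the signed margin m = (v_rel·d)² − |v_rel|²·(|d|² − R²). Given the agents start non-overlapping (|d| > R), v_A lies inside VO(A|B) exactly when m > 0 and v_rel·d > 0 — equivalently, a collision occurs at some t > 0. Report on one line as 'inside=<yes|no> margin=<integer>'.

d = (19, 19),  |d|² = 722;  R = 4+7 = 11,  c = 722−11² = 601
v_rel = (5, 5),  |v_rel|² = 50;  v_rel·d = (5)·(19) + (5)·(19) = 190
50·t² − 380·t + 601 = 0  ⇒  m = 190² − 50·601 = 6050
m = 6050 > 0,  v_rel·d = 190 > 0  ⇒  inside

inside=yes margin=6050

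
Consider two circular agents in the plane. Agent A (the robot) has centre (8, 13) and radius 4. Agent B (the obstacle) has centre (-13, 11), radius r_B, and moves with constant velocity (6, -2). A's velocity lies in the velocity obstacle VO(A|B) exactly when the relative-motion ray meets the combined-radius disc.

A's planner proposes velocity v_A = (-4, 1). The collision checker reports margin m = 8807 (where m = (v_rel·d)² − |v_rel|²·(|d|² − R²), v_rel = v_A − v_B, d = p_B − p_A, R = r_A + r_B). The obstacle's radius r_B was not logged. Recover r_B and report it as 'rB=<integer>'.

m = 8807
d = (-21, -2);  v_rel = (-10, 3),  |v_rel|² = 109
v_rel×d = (-10)·(-2) − (3)·(-21) = 83
since m = R²·109 − 83²:  R² = (6889 + 8807) / 109 = 144
R = √144 = 12  ⇒  r_B = 12 − 4 = 8

rB=8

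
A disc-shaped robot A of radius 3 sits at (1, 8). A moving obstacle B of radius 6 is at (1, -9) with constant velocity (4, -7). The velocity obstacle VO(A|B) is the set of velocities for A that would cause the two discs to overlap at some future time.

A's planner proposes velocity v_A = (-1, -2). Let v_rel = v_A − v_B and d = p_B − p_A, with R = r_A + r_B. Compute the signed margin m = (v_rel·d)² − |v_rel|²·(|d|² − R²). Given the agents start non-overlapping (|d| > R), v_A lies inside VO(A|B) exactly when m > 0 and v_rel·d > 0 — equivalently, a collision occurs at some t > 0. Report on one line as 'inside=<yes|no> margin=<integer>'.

d = (0, -17),  |d|² = 289;  R = 3+6 = 9,  c = 289−9² = 208
v_rel = (-5, 5),  |v_rel|² = 50;  v_rel·d = (-5)·(0) + (5)·(-17) = -85
50·t² + 170·t + 208 = 0  ⇒  m = (-85)² − 50·208 = -3175
m = -3175 < 0,  v_rel·d = -85 < 0  ⇒  outside

inside=no margin=-3175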